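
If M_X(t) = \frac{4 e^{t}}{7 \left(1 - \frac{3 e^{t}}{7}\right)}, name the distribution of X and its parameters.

The MGF M(t) = \frac{4 e^{t}}{7 \left(1 - \frac{3 e^{t}}{7}\right)} is the standard form for the Geometric distribution.
Comparing with the known MGF formula identifies: Geometric(p=4/7), X = trial number of first success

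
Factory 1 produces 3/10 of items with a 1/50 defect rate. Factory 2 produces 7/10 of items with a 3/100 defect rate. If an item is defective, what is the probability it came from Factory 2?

Using Bayes' theorem:
P(F1) = 3/10, P(D|F1) = 1/50
P(F2) = 7/10, P(D|F2) = 3/100
P(D) = P(D|F1)P(F1) + P(D|F2)P(F2)
     = \frac{27}{1000}
P(F2|D) = P(D|F2)P(F2) / P(D)
= \frac{7}{9}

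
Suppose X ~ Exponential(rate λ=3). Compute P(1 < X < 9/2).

P(1 < X < 9/2) = ∫_{1}^{9/2} f(x) dx
where f(x) = 3 e^{- 3 x}
= - \frac{1}{e^{\frac{27}{2}}} + e^{-3}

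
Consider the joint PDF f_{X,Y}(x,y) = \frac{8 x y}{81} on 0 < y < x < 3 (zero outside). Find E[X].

f_X(x) = ∫_0^x \frac{8 x y}{81} dy = \frac{4 x^{3}}{81}
E[X] = ∫_0^3 x × (\frac{4 x^{3}}{81}) dx = \frac{12}{5}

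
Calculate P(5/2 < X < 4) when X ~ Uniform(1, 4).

P(5/2 < X < 4) = ∫_{5/2}^{4} f(x) dx
where f(x) = \frac{1}{3}
= \frac{1}{2}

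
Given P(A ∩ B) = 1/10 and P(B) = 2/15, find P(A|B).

P(A|B) = P(A ∩ B) / P(B)
= (1/10) / (2/15)
= 3/4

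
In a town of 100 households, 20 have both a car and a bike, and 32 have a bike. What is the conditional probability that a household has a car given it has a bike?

P(A ∩ B) = 20/100 = 1/5
P(B) = 32/100 = 8/25
P(A|B) = P(A ∩ B) / P(B) = (1/5) / (8/25) = 5/8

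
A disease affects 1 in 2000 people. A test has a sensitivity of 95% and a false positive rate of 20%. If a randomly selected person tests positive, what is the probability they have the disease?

Let D = the rare event, + = positive/flagged.
P(D) = 1/2000
P(+|D) = 95/100 = 19/20
P(+|D') = 20/100 = 1/5
P(+) = P(+|D)P(D) + P(+|D')P(D')
     = \frac{19}{20} × \frac{1}{2000} + \frac{1}{5} × \frac{1999}{2000}
     = \frac{1603}{8000}
P(D|+) = P(+|D)P(D)/P(+) = \frac{19}{8015}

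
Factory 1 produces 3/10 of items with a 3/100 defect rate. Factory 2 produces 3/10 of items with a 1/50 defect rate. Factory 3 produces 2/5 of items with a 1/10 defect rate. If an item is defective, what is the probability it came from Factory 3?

Using Bayes' theorem:
P(F1) = 3/10, P(D|F1) = 3/100
P(F2) = 3/10, P(D|F2) = 1/50
P(F3) = 2/5, P(D|F3) = 1/10
P(D) = P(D|F1)P(F1) + P(D|F2)P(F2) + P(D|F3)P(F3)
     = \frac{11}{200}
P(F3|D) = P(D|F3)P(F3) / P(D)
= \frac{8}{11}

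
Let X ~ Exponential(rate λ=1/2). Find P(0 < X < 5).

P(0 < X < 5) = ∫_{0}^{5} f(x) dx
where f(x) = \frac{e^{- \frac{x}{2}}}{2}
= 1 - e^{- \frac{5}{2}}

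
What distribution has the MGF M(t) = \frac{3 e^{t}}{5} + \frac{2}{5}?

The MGF M(t) = \frac{3 e^{t}}{5} + \frac{2}{5} is the standard form for the Bernoulli distribution.
Comparing with the known MGF formula identifies: Bernoulli(p=3/5)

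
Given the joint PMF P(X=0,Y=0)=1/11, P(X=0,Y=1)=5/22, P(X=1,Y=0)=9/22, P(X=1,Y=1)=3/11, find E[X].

First find marginal of X:
P(X=0) = 7/22
P(X=1) = 15/22
E[X] = 0 × 7/22 + 1 × 15/22 = 15/22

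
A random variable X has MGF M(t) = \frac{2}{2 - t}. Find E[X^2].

To find E[X^2], compute M^(2)(0):
M^(1)(t) = \frac{2}{\left(2 - t\right)^{2}}
M^(2)(t) = \frac{4}{\left(2 - t\right)^{3}}
M^(2)(0) = \frac{1}{2}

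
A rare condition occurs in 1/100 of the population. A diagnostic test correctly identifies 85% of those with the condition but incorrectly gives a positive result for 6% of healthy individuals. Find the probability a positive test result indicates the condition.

Let D = the rare event, + = positive/flagged.
P(D) = 1/100
P(+|D) = 85/100 = 17/20
P(+|D') = 6/100 = 3/50
P(+) = P(+|D)P(D) + P(+|D')P(D')
     = \frac{17}{20} × \frac{1}{100} + \frac{3}{50} × \frac{99}{100}
     = \frac{679}{10000}
P(D|+) = P(+|D)P(D)/P(+) = \frac{85}{679}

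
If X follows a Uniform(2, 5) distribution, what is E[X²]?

Using the identity E[X²] = Var(X) + (E[X])²:
E[X] = \frac{7}{2}
Var(X) = \frac{3}{4}
E[X²] = \frac{3}{4} + (\frac{7}{2})²
= 13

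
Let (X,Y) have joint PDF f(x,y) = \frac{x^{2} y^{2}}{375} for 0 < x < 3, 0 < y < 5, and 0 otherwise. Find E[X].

f_X(x) = ∫_0^5 \frac{x^{2} y^{2}}{375} dy = \frac{x^{2}}{9}
E[X] = ∫_0^3 x × (\frac{x^{2}}{9}) dx = \frac{9}{4}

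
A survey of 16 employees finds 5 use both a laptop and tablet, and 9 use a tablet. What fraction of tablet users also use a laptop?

P(A ∩ B) = 5/16
P(B) = 9/16
P(A|B) = P(A ∩ B) / P(B) = (5/16) / (9/16) = 5/9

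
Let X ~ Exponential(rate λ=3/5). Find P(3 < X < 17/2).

P(3 < X < 17/2) = ∫_{3}^{17/2} f(x) dx
where f(x) = \frac{3 e^{- \frac{3 x}{5}}}{5}
= - \frac{1}{e^{\frac{51}{10}}} + e^{- \frac{9}{5}}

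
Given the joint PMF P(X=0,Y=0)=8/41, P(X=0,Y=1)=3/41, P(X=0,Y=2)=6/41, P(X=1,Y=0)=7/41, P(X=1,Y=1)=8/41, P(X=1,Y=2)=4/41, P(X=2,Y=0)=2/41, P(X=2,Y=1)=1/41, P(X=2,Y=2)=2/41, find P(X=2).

P(X=2) = P(X=2,Y=0) + P(X=2,Y=1) + P(X=2,Y=2)
= 2/41 + 1/41 + 2/41
= 5/41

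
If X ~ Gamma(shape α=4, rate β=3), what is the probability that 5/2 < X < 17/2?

P(5/2 < X < 17/2) = ∫_{5/2}^{17/2} f(x) dx
where f(x) = \frac{27 x^{3} e^{- 3 x}}{2}
= \frac{-49843 + 1711 e^{18}}{16 e^{\frac{51}{2}}}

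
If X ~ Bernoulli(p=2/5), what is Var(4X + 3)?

For X ~ Bernoulli(p=2/5):
Var(X) = \frac{6}{25}
Var(4X + 3) = (4)² × Var(X) = 16 × \frac{6}{25} = \frac{96}{25}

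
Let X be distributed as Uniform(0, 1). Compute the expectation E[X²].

Using the identity E[X²] = Var(X) + (E[X])²:
E[X] = \frac{1}{2}
Var(X) = \frac{1}{12}
E[X²] = \frac{1}{12} + (\frac{1}{2})²
= \frac{1}{3}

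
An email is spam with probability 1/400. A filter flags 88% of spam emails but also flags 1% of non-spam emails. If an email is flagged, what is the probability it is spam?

Let D = the rare event, + = positive/flagged.
P(D) = 1/400
P(+|D) = 88/100 = 22/25
P(+|D') = 1/100
P(+) = P(+|D)P(D) + P(+|D')P(D')
     = \frac{22}{25} × \frac{1}{400} + \frac{1}{100} × \frac{399}{400}
     = \frac{487}{40000}
P(D|+) = P(+|D)P(D)/P(+) = \frac{88}{487}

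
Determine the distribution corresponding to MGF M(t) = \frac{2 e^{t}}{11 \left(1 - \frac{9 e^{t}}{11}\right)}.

The MGF M(t) = \frac{2 e^{t}}{11 \left(1 - \frac{9 e^{t}}{11}\right)} is the standard form for the Geometric distribution.
Comparing with the known MGF formula identifies: Geometric(p=2/11), X = trial number of first success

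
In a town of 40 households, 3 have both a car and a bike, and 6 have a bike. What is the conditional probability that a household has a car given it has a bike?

P(A ∩ B) = 3/40
P(B) = 6/40 = 3/20
P(A|B) = P(A ∩ B) / P(B) = (3/40) / (3/20) = 1/2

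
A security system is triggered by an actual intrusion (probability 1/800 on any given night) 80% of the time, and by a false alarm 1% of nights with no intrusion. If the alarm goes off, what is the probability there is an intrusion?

Let D = the rare event, + = positive/flagged.
P(D) = 1/800
P(+|D) = 80/100 = 4/5
P(+|D') = 1/100
P(+) = P(+|D)P(D) + P(+|D')P(D')
     = \frac{4}{5} × \frac{1}{800} + \frac{1}{100} × \frac{799}{800}
     = \frac{879}{80000}
P(D|+) = P(+|D)P(D)/P(+) = \frac{80}{879}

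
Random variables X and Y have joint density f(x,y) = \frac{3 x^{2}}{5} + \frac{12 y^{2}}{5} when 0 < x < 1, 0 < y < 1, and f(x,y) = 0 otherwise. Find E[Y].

E[Y] = ∫_0^1 ∫_0^1 y × f(x,y) dx dy
= \frac{7}{10}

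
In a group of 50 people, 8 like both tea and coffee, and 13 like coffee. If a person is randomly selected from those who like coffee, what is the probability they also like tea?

P(A ∩ B) = 8/50 = 4/25
P(B) = 13/50
P(A|B) = P(A ∩ B) / P(B) = (4/25) / (13/50) = 8/13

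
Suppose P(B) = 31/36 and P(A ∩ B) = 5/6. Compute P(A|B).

P(A|B) = P(A ∩ B) / P(B)
= (5/6) / (31/36)
= 30/31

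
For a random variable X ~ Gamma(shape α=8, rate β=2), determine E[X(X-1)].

E[X(X-1)] = E[X² - X] = E[X²] - E[X]
E[X] = 4
E[X²] = Var(X) + (E[X])² = 2 + (4)² = 18
E[X(X-1)] = 18 - 4 = 14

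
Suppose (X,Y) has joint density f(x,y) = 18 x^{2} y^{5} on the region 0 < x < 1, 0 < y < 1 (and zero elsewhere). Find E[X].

E[X] = ∫_0^1 ∫_0^1 x × f(x,y) dy dx
= ∫_0^1 ∫_0^1 x × (18 x^{2} y^{5}) dy dx
= \frac{3}{4}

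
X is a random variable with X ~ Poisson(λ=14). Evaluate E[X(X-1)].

E[X(X-1)] = E[X² - X] = E[X²] - E[X]
E[X] = 14
E[X²] = Var(X) + (E[X])² = 14 + (14)² = 210
E[X(X-1)] = 210 - 14 = 196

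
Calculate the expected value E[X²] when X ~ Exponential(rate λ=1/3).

Using the identity E[X²] = Var(X) + (E[X])²:
E[X] = 3
Var(X) = 9
E[X²] = 9 + (3)²
= 18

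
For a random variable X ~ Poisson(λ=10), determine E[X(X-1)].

E[X(X-1)] = E[X² - X] = E[X²] - E[X]
E[X] = 10
E[X²] = Var(X) + (E[X])² = 10 + (10)² = 110
E[X(X-1)] = 110 - 10 = 100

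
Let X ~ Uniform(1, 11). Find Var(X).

For X ~ Uniform(1, 11):
Var(X) = \frac{25}{3}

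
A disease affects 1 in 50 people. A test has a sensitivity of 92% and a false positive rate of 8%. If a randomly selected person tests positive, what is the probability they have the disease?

Let D = the rare event, + = positive/flagged.
P(D) = 1/50
P(+|D) = 92/100 = 23/25
P(+|D') = 8/100 = 2/25
P(+) = P(+|D)P(D) + P(+|D')P(D')
     = \frac{23}{25} × \frac{1}{50} + \frac{2}{25} × \frac{49}{50}
     = \frac{121}{1250}
P(D|+) = P(+|D)P(D)/P(+) = \frac{23}{121}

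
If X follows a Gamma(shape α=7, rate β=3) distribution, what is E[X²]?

Using the identity E[X²] = Var(X) + (E[X])²:
E[X] = \frac{7}{3}
Var(X) = \frac{7}{9}
E[X²] = \frac{7}{9} + (\frac{7}{3})²
= \frac{56}{9}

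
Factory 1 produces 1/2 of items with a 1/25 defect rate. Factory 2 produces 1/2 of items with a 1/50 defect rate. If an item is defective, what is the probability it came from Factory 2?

Using Bayes' theorem:
P(F1) = 1/2, P(D|F1) = 1/25
P(F2) = 1/2, P(D|F2) = 1/50
P(D) = P(D|F1)P(F1) + P(D|F2)P(F2)
     = \frac{3}{100}
P(F2|D) = P(D|F2)P(F2) / P(D)
= \frac{1}{3}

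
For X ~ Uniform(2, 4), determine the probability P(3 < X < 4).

P(3 < X < 4) = ∫_{3}^{4} f(x) dx
where f(x) = \frac{1}{2}
= \frac{1}{2}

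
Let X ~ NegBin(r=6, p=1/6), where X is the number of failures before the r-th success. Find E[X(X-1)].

E[X(X-1)] = E[X² - X] = E[X²] - E[X]
E[X] = 30
E[X²] = Var(X) + (E[X])² = 180 + (30)² = 1080
E[X(X-1)] = 1080 - 30 = 1050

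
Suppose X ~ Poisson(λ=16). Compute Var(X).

For X ~ Poisson(λ=16):
Var(X) = 16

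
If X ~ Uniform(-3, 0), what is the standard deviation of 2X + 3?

For X ~ Uniform(-3, 0):
Var(X) = \frac{3}{4}
SD(X) = √(Var(X)) = √(\frac{3}{4}) = \frac{\sqrt{3}}{2}
SD(2X + 3) = |2| × SD(X) = 2 × \frac{\sqrt{3}}{2} = \sqrt{3}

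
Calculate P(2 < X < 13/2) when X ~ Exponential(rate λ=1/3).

P(2 < X < 13/2) = ∫_{2}^{13/2} f(x) dx
where f(x) = \frac{e^{- \frac{x}{3}}}{3}
= - \frac{1}{e^{\frac{13}{6}}} + e^{- \frac{2}{3}}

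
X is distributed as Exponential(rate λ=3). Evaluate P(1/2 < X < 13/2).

P(1/2 < X < 13/2) = ∫_{1/2}^{13/2} f(x) dx
where f(x) = 3 e^{- 3 x}
= - \frac{1 - e^{18}}{e^{\frac{39}{2}}}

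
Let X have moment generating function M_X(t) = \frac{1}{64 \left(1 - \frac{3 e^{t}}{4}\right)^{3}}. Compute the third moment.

To find E[X^3], compute M^(3)(0):
M^(1)(t) = \frac{9 e^{t}}{256 \left(1 - \frac{3 e^{t}}{4}\right)^{4}}
M^(2)(t) = \frac{9 e^{t}}{256 \left(1 - \frac{3 e^{t}}{4}\right)^{4}} + \frac{27 e^{2 t}}{256 \left(1 - \frac{3 e^{t}}{4}\right)^{5}}
M^(3)(t) = \frac{9 e^{t}}{256 \left(1 - \frac{3 e^{t}}{4}\right)^{4}} + \frac{81 e^{2 t}}{256 \left(1 - \frac{3 e^{t}}{4}\right)^{5}} + \frac{405 e^{3 t}}{1024 \left(1 - \frac{3 e^{t}}{4}\right)^{6}}
M^(3)(0) = 1953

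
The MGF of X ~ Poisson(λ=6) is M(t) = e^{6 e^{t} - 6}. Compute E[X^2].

To find E[X^2], compute M^(2)(0):
M^(1)(t) = 6 e^{t} e^{6 e^{t} - 6}
M^(2)(t) = 36 e^{2 t} e^{6 e^{t} - 6} + 6 e^{t} e^{6 e^{t} - 6}
M^(2)(0) = 42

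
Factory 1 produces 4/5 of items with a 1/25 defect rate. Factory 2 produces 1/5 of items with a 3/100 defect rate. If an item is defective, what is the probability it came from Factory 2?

Using Bayes' theorem:
P(F1) = 4/5, P(D|F1) = 1/25
P(F2) = 1/5, P(D|F2) = 3/100
P(D) = P(D|F1)P(F1) + P(D|F2)P(F2)
     = \frac{19}{500}
P(F2|D) = P(D|F2)P(F2) / P(D)
= \frac{3}{19}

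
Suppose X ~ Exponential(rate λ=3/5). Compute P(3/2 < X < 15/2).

P(3/2 < X < 15/2) = ∫_{3/2}^{15/2} f(x) dx
where f(x) = \frac{3 e^{- \frac{3 x}{5}}}{5}
= - \frac{1}{e^{\frac{9}{2}}} + e^{- \frac{9}{10}}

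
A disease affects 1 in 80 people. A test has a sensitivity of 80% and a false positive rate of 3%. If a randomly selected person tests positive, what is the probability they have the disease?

Let D = the rare event, + = positive/flagged.
P(D) = 1/80
P(+|D) = 80/100 = 4/5
P(+|D') = 3/100
P(+) = P(+|D)P(D) + P(+|D')P(D')
     = \frac{4}{5} × \frac{1}{80} + \frac{3}{100} × \frac{79}{80}
     = \frac{317}{8000}
P(D|+) = P(+|D)P(D)/P(+) = \frac{80}{317}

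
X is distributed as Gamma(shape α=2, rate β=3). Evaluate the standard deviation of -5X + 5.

For X ~ Gamma(shape α=2, rate β=3):
Var(X) = \frac{2}{9}
SD(X) = √(Var(X)) = √(\frac{2}{9}) = \frac{\sqrt{2}}{3}
SD(-5X + 5) = |-5| × SD(X) = 5 × \frac{\sqrt{2}}{3} = \frac{5 \sqrt{2}}{3}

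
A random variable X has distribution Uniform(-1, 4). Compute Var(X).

For X ~ Uniform(-1, 4):
Var(X) = \frac{25}{12}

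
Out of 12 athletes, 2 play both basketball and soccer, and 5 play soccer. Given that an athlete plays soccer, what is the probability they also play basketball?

P(A ∩ B) = 2/12 = 1/6
P(B) = 5/12
P(A|B) = P(A ∩ B) / P(B) = (1/6) / (5/12) = 2/5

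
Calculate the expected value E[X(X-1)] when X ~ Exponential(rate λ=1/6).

E[X(X-1)] = E[X² - X] = E[X²] - E[X]
E[X] = 6
E[X²] = Var(X) + (E[X])² = 36 + (6)² = 72
E[X(X-1)] = 72 - 6 = 66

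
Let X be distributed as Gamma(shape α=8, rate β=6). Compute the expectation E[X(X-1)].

E[X(X-1)] = E[X² - X] = E[X²] - E[X]
E[X] = \frac{4}{3}
E[X²] = Var(X) + (E[X])² = \frac{2}{9} + (\frac{4}{3})² = 2
E[X(X-1)] = 2 - \frac{4}{3} = \frac{2}{3}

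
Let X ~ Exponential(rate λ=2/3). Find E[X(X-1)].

E[X(X-1)] = E[X² - X] = E[X²] - E[X]
E[X] = \frac{3}{2}
E[X²] = Var(X) + (E[X])² = \frac{9}{4} + (\frac{3}{2})² = \frac{9}{2}
E[X(X-1)] = \frac{9}{2} - \frac{3}{2} = 3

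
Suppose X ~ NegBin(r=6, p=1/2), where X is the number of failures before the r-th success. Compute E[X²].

Using the identity E[X²] = Var(X) + (E[X])²:
E[X] = 6
Var(X) = 12
E[X²] = 12 + (6)²
= 48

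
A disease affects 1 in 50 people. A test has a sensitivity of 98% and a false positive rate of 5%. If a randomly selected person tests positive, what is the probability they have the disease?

Let D = the rare event, + = positive/flagged.
P(D) = 1/50
P(+|D) = 98/100 = 49/50
P(+|D') = 5/100 = 1/20
P(+) = P(+|D)P(D) + P(+|D')P(D')
     = \frac{49}{50} × \frac{1}{50} + \frac{1}{20} × \frac{49}{50}
     = \frac{343}{5000}
P(D|+) = P(+|D)P(D)/P(+) = \frac{2}{7}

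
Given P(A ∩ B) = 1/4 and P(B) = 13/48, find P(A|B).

P(A|B) = P(A ∩ B) / P(B)
= (1/4) / (13/48)
= 12/13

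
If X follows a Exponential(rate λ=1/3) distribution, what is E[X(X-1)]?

E[X(X-1)] = E[X² - X] = E[X²] - E[X]
E[X] = 3
E[X²] = Var(X) + (E[X])² = 9 + (3)² = 18
E[X(X-1)] = 18 - 3 = 15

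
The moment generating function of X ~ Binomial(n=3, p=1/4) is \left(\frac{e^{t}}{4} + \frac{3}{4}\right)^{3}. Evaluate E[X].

To find E[X], compute M^(1)(0):
M^(1)(t) = \frac{3 \left(\frac{e^{t}}{4} + \frac{3}{4}\right)^{2} e^{t}}{4}
M^(1)(0) = \frac{3}{4}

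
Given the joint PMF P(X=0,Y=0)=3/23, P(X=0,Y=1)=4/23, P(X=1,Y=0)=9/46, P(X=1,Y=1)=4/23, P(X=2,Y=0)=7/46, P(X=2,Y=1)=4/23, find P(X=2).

P(X=2) = P(X=2,Y=0) + P(X=2,Y=1)
= 7/46 + 4/23
= 15/46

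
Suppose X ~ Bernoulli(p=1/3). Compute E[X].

For X ~ Bernoulli(p=1/3), the expected value is:
E[X] = \frac{1}{3}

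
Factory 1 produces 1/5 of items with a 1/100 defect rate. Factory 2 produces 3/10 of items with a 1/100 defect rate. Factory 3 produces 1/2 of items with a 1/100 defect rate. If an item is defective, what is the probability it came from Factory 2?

Using Bayes' theorem:
P(F1) = 1/5, P(D|F1) = 1/100
P(F2) = 3/10, P(D|F2) = 1/100
P(F3) = 1/2, P(D|F3) = 1/100
P(D) = P(D|F1)P(F1) + P(D|F2)P(F2) + P(D|F3)P(F3)
     = \frac{1}{100}
P(F2|D) = P(D|F2)P(F2) / P(D)
= \frac{3}{10}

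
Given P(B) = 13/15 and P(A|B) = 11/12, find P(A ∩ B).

By definition, P(A|B) = P(A ∩ B) / P(B)
So P(A ∩ B) = P(A|B) × P(B)
= 11/12 × 13/15
= 143/180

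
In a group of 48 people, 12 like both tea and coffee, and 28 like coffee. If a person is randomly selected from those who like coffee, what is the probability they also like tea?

P(A ∩ B) = 12/48 = 1/4
P(B) = 28/48 = 7/12
P(A|B) = P(A ∩ B) / P(B) = (1/4) / (7/12) = 3/7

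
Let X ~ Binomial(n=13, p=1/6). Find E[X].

For X ~ Binomial(n=13, p=1/6), the expected value is:
E[X] = \frac{13}{6}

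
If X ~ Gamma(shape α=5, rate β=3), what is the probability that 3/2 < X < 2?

P(3/2 < X < 2) = ∫_{3/2}^{2} f(x) dx
where f(x) = \frac{81 x^{4} e^{- 3 x}}{8}
= - \frac{115}{e^{6}} + \frac{6131}{128 e^{\frac{9}{2}}}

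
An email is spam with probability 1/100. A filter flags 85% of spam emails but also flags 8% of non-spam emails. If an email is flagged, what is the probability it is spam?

Let D = the rare event, + = positive/flagged.
P(D) = 1/100
P(+|D) = 85/100 = 17/20
P(+|D') = 8/100 = 2/25
P(+) = P(+|D)P(D) + P(+|D')P(D')
     = \frac{17}{20} × \frac{1}{100} + \frac{2}{25} × \frac{99}{100}
     = \frac{877}{10000}
P(D|+) = P(+|D)P(D)/P(+) = \frac{85}{877}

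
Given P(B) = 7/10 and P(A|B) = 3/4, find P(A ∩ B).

By definition, P(A|B) = P(A ∩ B) / P(B)
So P(A ∩ B) = P(A|B) × P(B)
= 3/4 × 7/10
= 21/40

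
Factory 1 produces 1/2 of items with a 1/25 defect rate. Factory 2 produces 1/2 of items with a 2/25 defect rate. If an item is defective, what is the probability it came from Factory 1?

Using Bayes' theorem:
P(F1) = 1/2, P(D|F1) = 1/25
P(F2) = 1/2, P(D|F2) = 2/25
P(D) = P(D|F1)P(F1) + P(D|F2)P(F2)
     = \frac{3}{50}
P(F1|D) = P(D|F1)P(F1) / P(D)
= \frac{1}{3}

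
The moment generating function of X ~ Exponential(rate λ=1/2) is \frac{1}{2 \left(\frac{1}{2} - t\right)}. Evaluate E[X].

To find E[X], compute M^(1)(0):
M^(1)(t) = \frac{1}{2 \left(\frac{1}{2} - t\right)^{2}}
M^(1)(0) = 2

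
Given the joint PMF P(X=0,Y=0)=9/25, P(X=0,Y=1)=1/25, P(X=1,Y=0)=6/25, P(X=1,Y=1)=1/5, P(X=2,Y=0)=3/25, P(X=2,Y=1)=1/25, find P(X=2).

P(X=2) = P(X=2,Y=0) + P(X=2,Y=1)
= 3/25 + 1/25
= 4/25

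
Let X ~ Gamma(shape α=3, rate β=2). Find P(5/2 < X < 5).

P(5/2 < X < 5) = ∫_{5/2}^{5} f(x) dx
where f(x) = 4 x^{2} e^{- 2 x}
= \frac{-122 + 37 e^{5}}{2 e^{10}}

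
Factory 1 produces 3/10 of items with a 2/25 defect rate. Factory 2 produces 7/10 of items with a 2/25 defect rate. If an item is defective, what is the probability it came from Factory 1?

Using Bayes' theorem:
P(F1) = 3/10, P(D|F1) = 2/25
P(F2) = 7/10, P(D|F2) = 2/25
P(D) = P(D|F1)P(F1) + P(D|F2)P(F2)
     = \frac{2}{25}
P(F1|D) = P(D|F1)P(F1) / P(D)
= \frac{3}{10}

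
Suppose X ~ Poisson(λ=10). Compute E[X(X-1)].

E[X(X-1)] = E[X² - X] = E[X²] - E[X]
E[X] = 10
E[X²] = Var(X) + (E[X])² = 10 + (10)² = 110
E[X(X-1)] = 110 - 10 = 100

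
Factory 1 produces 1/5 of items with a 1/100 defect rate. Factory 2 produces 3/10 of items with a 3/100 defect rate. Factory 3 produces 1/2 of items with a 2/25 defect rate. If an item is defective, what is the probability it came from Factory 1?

Using Bayes' theorem:
P(F1) = 1/5, P(D|F1) = 1/100
P(F2) = 3/10, P(D|F2) = 3/100
P(F3) = 1/2, P(D|F3) = 2/25
P(D) = P(D|F1)P(F1) + P(D|F2)P(F2) + P(D|F3)P(F3)
     = \frac{51}{1000}
P(F1|D) = P(D|F1)P(F1) / P(D)
= \frac{2}{51}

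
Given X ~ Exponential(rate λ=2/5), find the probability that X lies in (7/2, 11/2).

P(7/2 < X < 11/2) = ∫_{7/2}^{11/2} f(x) dx
where f(x) = \frac{2 e^{- \frac{2 x}{5}}}{5}
= - \frac{1 - e^{\frac{4}{5}}}{e^{\frac{11}{5}}}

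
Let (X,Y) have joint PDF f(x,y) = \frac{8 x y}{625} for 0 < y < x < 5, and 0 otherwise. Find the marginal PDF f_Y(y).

f_Y(y) = ∫_y^5 \frac{8 x y}{625} dx = \frac{4 y \left(25 - y^{2}\right)}{625}
for 0 < y < 5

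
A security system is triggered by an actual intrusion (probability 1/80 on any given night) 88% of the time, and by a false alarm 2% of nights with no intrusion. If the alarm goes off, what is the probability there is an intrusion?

Let D = the rare event, + = positive/flagged.
P(D) = 1/80
P(+|D) = 88/100 = 22/25
P(+|D') = 2/100 = 1/50
P(+) = P(+|D)P(D) + P(+|D')P(D')
     = \frac{22}{25} × \frac{1}{80} + \frac{1}{50} × \frac{79}{80}
     = \frac{123}{4000}
P(D|+) = P(+|D)P(D)/P(+) = \frac{44}{123}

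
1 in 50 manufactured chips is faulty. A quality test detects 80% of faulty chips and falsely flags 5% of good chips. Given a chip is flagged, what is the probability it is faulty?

Let D = the rare event, + = positive/flagged.
P(D) = 1/50
P(+|D) = 80/100 = 4/5
P(+|D') = 5/100 = 1/20
P(+) = P(+|D)P(D) + P(+|D')P(D')
     = \frac{4}{5} × \frac{1}{50} + \frac{1}{20} × \frac{49}{50}
     = \frac{13}{200}
P(D|+) = P(+|D)P(D)/P(+) = \frac{16}{65}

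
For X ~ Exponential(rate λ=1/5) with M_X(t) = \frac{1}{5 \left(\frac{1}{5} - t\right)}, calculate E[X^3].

To find E[X^3], compute M^(3)(0):
M^(1)(t) = \frac{1}{5 \left(\frac{1}{5} - t\right)^{2}}
M^(2)(t) = \frac{2}{5 \left(\frac{1}{5} - t\right)^{3}}
M^(3)(t) = \frac{6}{5 \left(\frac{1}{5} - t\right)^{4}}
M^(3)(0) = 750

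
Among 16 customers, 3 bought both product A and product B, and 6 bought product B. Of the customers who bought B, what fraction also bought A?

P(A ∩ B) = 3/16
P(B) = 6/16 = 3/8
P(A|B) = P(A ∩ B) / P(B) = (3/16) / (3/8) = 1/2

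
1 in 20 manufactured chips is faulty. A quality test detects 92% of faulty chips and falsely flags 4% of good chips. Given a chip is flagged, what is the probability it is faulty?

Let D = the rare event, + = positive/flagged.
P(D) = 1/20
P(+|D) = 92/100 = 23/25
P(+|D') = 4/100 = 1/25
P(+) = P(+|D)P(D) + P(+|D')P(D')
     = \frac{23}{25} × \frac{1}{20} + \frac{1}{25} × \frac{19}{20}
     = \frac{21}{250}
P(D|+) = P(+|D)P(D)/P(+) = \frac{23}{42}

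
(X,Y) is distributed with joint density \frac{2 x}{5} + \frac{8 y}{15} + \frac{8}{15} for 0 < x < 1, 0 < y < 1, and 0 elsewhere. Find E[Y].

E[Y] = ∫_0^1 ∫_0^1 y × f(x,y) dx dy
= \frac{49}{90}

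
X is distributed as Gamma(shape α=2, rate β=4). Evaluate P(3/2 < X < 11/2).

P(3/2 < X < 11/2) = ∫_{3/2}^{11/2} f(x) dx
where f(x) = 16 x e^{- 4 x}
= \frac{-23 + 7 e^{16}}{e^{22}}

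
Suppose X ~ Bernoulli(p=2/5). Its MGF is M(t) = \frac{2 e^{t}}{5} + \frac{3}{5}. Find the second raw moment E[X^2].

To find E[X^2], compute M^(2)(0):
M^(1)(t) = \frac{2 e^{t}}{5}
M^(2)(t) = \frac{2 e^{t}}{5}
M^(2)(0) = \frac{2}{5}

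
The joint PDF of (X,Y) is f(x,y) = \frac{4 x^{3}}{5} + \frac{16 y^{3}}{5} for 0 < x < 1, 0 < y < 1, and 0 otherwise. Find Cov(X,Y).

E[XY] = ∫∫ xy × f(x,y) dx dy = \frac{2}{5}
E[X] = \frac{14}{25}
E[Y] = \frac{37}{50}
Cov(X,Y) = E[XY] - E[X]E[Y] = - \frac{9}{625}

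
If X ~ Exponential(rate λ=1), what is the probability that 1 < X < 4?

P(1 < X < 4) = ∫_{1}^{4} f(x) dx
where f(x) = e^{- x}
= - \frac{1 - e^{3}}{e^{4}}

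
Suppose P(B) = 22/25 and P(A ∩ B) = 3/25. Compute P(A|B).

P(A|B) = P(A ∩ B) / P(B)
= (3/25) / (22/25)
= 3/22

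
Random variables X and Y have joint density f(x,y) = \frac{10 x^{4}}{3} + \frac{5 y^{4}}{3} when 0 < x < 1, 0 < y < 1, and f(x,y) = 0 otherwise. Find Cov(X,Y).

E[XY] = ∫∫ xy × f(x,y) dx dy = \frac{5}{12}
E[X] = \frac{13}{18}
E[Y] = \frac{11}{18}
Cov(X,Y) = E[XY] - E[X]E[Y] = - \frac{2}{81}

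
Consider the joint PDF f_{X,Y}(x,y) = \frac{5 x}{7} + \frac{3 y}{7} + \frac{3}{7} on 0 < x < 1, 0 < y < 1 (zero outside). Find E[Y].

E[Y] = ∫_0^1 ∫_0^1 y × f(x,y) dx dy
= \frac{15}{28}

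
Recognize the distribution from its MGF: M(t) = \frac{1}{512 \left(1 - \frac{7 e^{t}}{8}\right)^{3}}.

The MGF M(t) = \frac{1}{512 \left(1 - \frac{7 e^{t}}{8}\right)^{3}} is the standard form for the NegativeBinomial distribution.
Comparing with the known MGF formula identifies: NegBin(r=3, p=1/8), X = failures before r-th success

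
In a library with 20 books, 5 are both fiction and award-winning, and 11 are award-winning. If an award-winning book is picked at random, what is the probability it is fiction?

P(A ∩ B) = 5/20 = 1/4
P(B) = 11/20
P(A|B) = P(A ∩ B) / P(B) = (1/4) / (11/20) = 5/11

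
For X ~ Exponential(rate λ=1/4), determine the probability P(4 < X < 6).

P(4 < X < 6) = ∫_{4}^{6} f(x) dx
where f(x) = \frac{e^{- \frac{x}{4}}}{4}
= - \frac{1}{e^{\frac{3}{2}}} + e^{-1}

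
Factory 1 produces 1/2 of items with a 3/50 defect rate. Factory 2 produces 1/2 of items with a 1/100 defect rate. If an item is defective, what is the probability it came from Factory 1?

Using Bayes' theorem:
P(F1) = 1/2, P(D|F1) = 3/50
P(F2) = 1/2, P(D|F2) = 1/100
P(D) = P(D|F1)P(F1) + P(D|F2)P(F2)
     = \frac{7}{200}
P(F1|D) = P(D|F1)P(F1) / P(D)
= \frac{6}{7}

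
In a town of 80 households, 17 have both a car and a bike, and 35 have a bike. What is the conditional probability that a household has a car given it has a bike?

P(A ∩ B) = 17/80
P(B) = 35/80 = 7/16
P(A|B) = P(A ∩ B) / P(B) = (17/80) / (7/16) = 17/35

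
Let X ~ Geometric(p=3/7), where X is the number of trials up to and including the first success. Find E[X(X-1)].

E[X(X-1)] = E[X² - X] = E[X²] - E[X]
E[X] = \frac{7}{3}
E[X²] = Var(X) + (E[X])² = \frac{28}{9} + (\frac{7}{3})² = \frac{77}{9}
E[X(X-1)] = \frac{77}{9} - \frac{7}{3} = \frac{56}{9}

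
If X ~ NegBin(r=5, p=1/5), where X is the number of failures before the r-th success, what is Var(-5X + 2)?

For X ~ NegBin(r=5, p=1/5), where X is the number of failures before the r-th success:
Var(X) = 100
Var(-5X + 2) = (-5)² × Var(X) = 25 × 100 = 2500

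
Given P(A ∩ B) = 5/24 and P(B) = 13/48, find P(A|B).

P(A|B) = P(A ∩ B) / P(B)
= (5/24) / (13/48)
= 10/13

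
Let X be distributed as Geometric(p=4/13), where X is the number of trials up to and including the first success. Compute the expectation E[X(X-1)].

E[X(X-1)] = E[X² - X] = E[X²] - E[X]
E[X] = \frac{13}{4}
E[X²] = Var(X) + (E[X])² = \frac{117}{16} + (\frac{13}{4})² = \frac{143}{8}
E[X(X-1)] = \frac{143}{8} - \frac{13}{4} = \frac{117}{8}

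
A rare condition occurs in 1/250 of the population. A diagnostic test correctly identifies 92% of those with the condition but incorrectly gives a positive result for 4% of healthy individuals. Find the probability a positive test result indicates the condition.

Let D = the rare event, + = positive/flagged.
P(D) = 1/250
P(+|D) = 92/100 = 23/25
P(+|D') = 4/100 = 1/25
P(+) = P(+|D)P(D) + P(+|D')P(D')
     = \frac{23}{25} × \frac{1}{250} + \frac{1}{25} × \frac{249}{250}
     = \frac{136}{3125}
P(D|+) = P(+|D)P(D)/P(+) = \frac{23}{272}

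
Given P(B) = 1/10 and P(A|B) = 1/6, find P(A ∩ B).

By definition, P(A|B) = P(A ∩ B) / P(B)
So P(A ∩ B) = P(A|B) × P(B)
= 1/6 × 1/10
= 1/60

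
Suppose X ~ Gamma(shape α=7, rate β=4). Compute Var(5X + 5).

For X ~ Gamma(shape α=7, rate β=4):
Var(X) = \frac{7}{16}
Var(5X + 5) = (5)² × Var(X) = 25 × \frac{7}{16} = \frac{175}{16}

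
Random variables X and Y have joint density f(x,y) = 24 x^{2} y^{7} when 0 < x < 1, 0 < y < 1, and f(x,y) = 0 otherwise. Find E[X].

E[X] = ∫_0^1 ∫_0^1 x × f(x,y) dy dx
= ∫_0^1 ∫_0^1 x × (24 x^{2} y^{7}) dy dx
= \frac{3}{4}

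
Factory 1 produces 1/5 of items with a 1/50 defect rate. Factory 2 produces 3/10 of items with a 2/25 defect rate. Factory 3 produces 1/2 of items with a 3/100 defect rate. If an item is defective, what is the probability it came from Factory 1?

Using Bayes' theorem:
P(F1) = 1/5, P(D|F1) = 1/50
P(F2) = 3/10, P(D|F2) = 2/25
P(F3) = 1/2, P(D|F3) = 3/100
P(D) = P(D|F1)P(F1) + P(D|F2)P(F2) + P(D|F3)P(F3)
     = \frac{43}{1000}
P(F1|D) = P(D|F1)P(F1) / P(D)
= \frac{4}{43}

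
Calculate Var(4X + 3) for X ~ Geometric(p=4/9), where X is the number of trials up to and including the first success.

For X ~ Geometric(p=4/9), where X is the number of trials up to and including the first success:
Var(X) = \frac{45}{16}
Var(4X + 3) = (4)² × Var(X) = 16 × \frac{45}{16} = 45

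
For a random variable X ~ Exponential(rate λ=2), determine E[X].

For X ~ Exponential(rate λ=2), the expected value is:
E[X] = \frac{1}{2}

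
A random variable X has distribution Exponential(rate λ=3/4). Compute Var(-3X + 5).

For X ~ Exponential(rate λ=3/4):
Var(X) = \frac{16}{9}
Var(-3X + 5) = (-3)² × Var(X) = 9 × \frac{16}{9} = 16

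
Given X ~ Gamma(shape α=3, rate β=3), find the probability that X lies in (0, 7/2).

P(0 < X < 7/2) = ∫_{0}^{7/2} f(x) dx
where f(x) = \frac{27 x^{2} e^{- 3 x}}{2}
= 1 - \frac{533}{8 e^{\frac{21}{2}}}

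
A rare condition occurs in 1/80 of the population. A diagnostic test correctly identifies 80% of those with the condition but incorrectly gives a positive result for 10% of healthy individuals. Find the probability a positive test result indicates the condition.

Let D = the rare event, + = positive/flagged.
P(D) = 1/80
P(+|D) = 80/100 = 4/5
P(+|D') = 10/100 = 1/10
P(+) = P(+|D)P(D) + P(+|D')P(D')
     = \frac{4}{5} × \frac{1}{80} + \frac{1}{10} × \frac{79}{80}
     = \frac{87}{800}
P(D|+) = P(+|D)P(D)/P(+) = \frac{8}{87}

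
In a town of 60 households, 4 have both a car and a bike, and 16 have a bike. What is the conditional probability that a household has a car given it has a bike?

P(A ∩ B) = 4/60 = 1/15
P(B) = 16/60 = 4/15
P(A|B) = P(A ∩ B) / P(B) = (1/15) / (4/15) = 1/4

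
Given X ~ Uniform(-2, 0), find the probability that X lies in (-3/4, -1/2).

P(-3/4 < X < -1/2) = ∫_{-3/4}^{-1/2} f(x) dx
where f(x) = \frac{1}{2}
= \frac{1}{8}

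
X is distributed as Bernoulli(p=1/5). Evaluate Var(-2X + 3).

For X ~ Bernoulli(p=1/5):
Var(X) = \frac{4}{25}
Var(-2X + 3) = (-2)² × Var(X) = 4 × \frac{4}{25} = \frac{16}{25}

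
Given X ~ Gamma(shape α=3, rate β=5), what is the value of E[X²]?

Using the identity E[X²] = Var(X) + (E[X])²:
E[X] = \frac{3}{5}
Var(X) = \frac{3}{25}
E[X²] = \frac{3}{25} + (\frac{3}{5})²
= \frac{12}{25}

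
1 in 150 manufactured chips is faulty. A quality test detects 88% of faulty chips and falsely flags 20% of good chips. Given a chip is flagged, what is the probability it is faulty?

Let D = the rare event, + = positive/flagged.
P(D) = 1/150
P(+|D) = 88/100 = 22/25
P(+|D') = 20/100 = 1/5
P(+) = P(+|D)P(D) + P(+|D')P(D')
     = \frac{22}{25} × \frac{1}{150} + \frac{1}{5} × \frac{149}{150}
     = \frac{767}{3750}
P(D|+) = P(+|D)P(D)/P(+) = \frac{22}{767}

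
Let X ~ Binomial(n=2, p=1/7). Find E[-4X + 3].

For X ~ Binomial(n=2, p=1/7):
E[X] = \frac{2}{7}
E[-4X + 3] = -4 × E[X] + 3 = \frac{13}{7}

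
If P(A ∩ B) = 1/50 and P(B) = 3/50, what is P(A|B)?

P(A|B) = P(A ∩ B) / P(B)
= (1/50) / (3/50)
= 1/3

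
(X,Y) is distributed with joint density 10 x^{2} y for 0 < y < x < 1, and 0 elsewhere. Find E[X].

f_X(x) = ∫_0^x 10 x^{2} y dy = 5 x^{4}
E[X] = ∫_0^1 x × (5 x^{4}) dx = \frac{5}{6}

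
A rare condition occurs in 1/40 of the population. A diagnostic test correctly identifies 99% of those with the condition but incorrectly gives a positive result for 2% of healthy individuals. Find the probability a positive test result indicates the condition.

Let D = the rare event, + = positive/flagged.
P(D) = 1/40
P(+|D) = 99/100
P(+|D') = 2/100 = 1/50
P(+) = P(+|D)P(D) + P(+|D')P(D')
     = \frac{99}{100} × \frac{1}{40} + \frac{1}{50} × \frac{39}{40}
     = \frac{177}{4000}
P(D|+) = P(+|D)P(D)/P(+) = \frac{33}{59}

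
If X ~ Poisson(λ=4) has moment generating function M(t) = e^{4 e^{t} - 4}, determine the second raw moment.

To find E[X^2], compute M^(2)(0):
M^(1)(t) = 4 e^{t} e^{4 e^{t} - 4}
M^(2)(t) = 16 e^{2 t} e^{4 e^{t} - 4} + 4 e^{t} e^{4 e^{t} - 4}
M^(2)(0) = 20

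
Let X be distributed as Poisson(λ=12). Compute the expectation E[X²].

Using the identity E[X²] = Var(X) + (E[X])²:
E[X] = 12
Var(X) = 12
E[X²] = 12 + (12)²
= 156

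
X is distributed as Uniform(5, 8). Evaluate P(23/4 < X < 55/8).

P(23/4 < X < 55/8) = ∫_{23/4}^{55/8} f(x) dx
where f(x) = \frac{1}{3}
= \frac{3}{8}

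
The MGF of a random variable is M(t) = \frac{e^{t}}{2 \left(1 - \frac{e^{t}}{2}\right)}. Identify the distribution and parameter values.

The MGF M(t) = \frac{e^{t}}{2 \left(1 - \frac{e^{t}}{2}\right)} is the standard form for the Geometric distribution.
Comparing with the known MGF formula identifies: Geometric(p=1/2), X = trial number of first success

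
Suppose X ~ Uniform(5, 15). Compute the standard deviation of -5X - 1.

For X ~ Uniform(5, 15):
Var(X) = \frac{25}{3}
SD(X) = √(Var(X)) = √(\frac{25}{3}) = \frac{5 \sqrt{3}}{3}
SD(-5X - 1) = |-5| × SD(X) = 5 × \frac{5 \sqrt{3}}{3} = \frac{25 \sqrt{3}}{3}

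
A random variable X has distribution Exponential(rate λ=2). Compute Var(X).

For X ~ Exponential(rate λ=2):
Var(X) = \frac{1}{4}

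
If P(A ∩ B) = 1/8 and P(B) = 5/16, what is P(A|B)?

P(A|B) = P(A ∩ B) / P(B)
= (1/8) / (5/16)
= 2/5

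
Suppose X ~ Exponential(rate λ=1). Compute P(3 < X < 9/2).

P(3 < X < 9/2) = ∫_{3}^{9/2} f(x) dx
where f(x) = e^{- x}
= - \frac{1}{e^{\frac{9}{2}}} + e^{-3}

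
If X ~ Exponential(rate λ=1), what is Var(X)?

For X ~ Exponential(rate λ=1):
Var(X) = 1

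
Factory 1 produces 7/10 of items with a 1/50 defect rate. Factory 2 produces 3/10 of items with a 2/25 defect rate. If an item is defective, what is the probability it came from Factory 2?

Using Bayes' theorem:
P(F1) = 7/10, P(D|F1) = 1/50
P(F2) = 3/10, P(D|F2) = 2/25
P(D) = P(D|F1)P(F1) + P(D|F2)P(F2)
     = \frac{19}{500}
P(F2|D) = P(D|F2)P(F2) / P(D)
= \frac{12}{19}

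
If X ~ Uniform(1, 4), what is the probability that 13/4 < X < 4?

P(13/4 < X < 4) = ∫_{13/4}^{4} f(x) dx
where f(x) = \frac{1}{3}
= \frac{1}{4}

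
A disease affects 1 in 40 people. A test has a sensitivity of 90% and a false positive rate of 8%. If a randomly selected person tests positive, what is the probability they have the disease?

Let D = the rare event, + = positive/flagged.
P(D) = 1/40
P(+|D) = 90/100 = 9/10
P(+|D') = 8/100 = 2/25
P(+) = P(+|D)P(D) + P(+|D')P(D')
     = \frac{9}{10} × \frac{1}{40} + \frac{2}{25} × \frac{39}{40}
     = \frac{201}{2000}
P(D|+) = P(+|D)P(D)/P(+) = \frac{15}{67}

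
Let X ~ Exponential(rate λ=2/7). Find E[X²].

Using the identity E[X²] = Var(X) + (E[X])²:
E[X] = \frac{7}{2}
Var(X) = \frac{49}{4}
E[X²] = \frac{49}{4} + (\frac{7}{2})²
= \frac{49}{2}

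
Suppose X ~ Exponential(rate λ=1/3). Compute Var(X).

For X ~ Exponential(rate λ=1/3):
Var(X) = 9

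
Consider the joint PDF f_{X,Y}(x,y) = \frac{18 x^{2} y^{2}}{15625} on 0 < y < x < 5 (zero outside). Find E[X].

f_X(x) = ∫_0^x \frac{18 x^{2} y^{2}}{15625} dy = \frac{6 x^{5}}{15625}
E[X] = ∫_0^5 x × (\frac{6 x^{5}}{15625}) dx = \frac{30}{7}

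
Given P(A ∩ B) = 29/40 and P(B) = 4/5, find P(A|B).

P(A|B) = P(A ∩ B) / P(B)
= (29/40) / (4/5)
= 29/32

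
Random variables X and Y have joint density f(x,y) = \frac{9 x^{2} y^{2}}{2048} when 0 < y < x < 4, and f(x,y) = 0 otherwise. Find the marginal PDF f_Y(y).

f_Y(y) = ∫_y^4 \frac{9 x^{2} y^{2}}{2048} dx = \frac{3 y^{2} \left(64 - y^{3}\right)}{2048}
for 0 < y < 4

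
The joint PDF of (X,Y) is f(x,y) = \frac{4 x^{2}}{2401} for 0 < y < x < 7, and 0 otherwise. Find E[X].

f_X(x) = ∫_0^x \frac{4 x^{2}}{2401} dy = \frac{4 x^{3}}{2401}
E[X] = ∫_0^7 x × (\frac{4 x^{3}}{2401}) dx = \frac{28}{5}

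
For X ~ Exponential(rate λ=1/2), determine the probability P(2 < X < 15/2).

P(2 < X < 15/2) = ∫_{2}^{15/2} f(x) dx
where f(x) = \frac{e^{- \frac{x}{2}}}{2}
= - \frac{1}{e^{\frac{15}{4}}} + e^{-1}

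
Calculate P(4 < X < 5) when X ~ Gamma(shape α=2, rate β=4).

P(4 < X < 5) = ∫_{4}^{5} f(x) dx
where f(x) = 16 x e^{- 4 x}
= \frac{-21 + 17 e^{4}}{e^{20}}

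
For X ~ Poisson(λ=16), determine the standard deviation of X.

For X ~ Poisson(λ=16):
Var(X) = 16
SD(X) = √(Var(X)) = √(16) = 4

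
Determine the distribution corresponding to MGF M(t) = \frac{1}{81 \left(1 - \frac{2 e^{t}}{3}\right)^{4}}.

The MGF M(t) = \frac{1}{81 \left(1 - \frac{2 e^{t}}{3}\right)^{4}} is the standard form for the NegativeBinomial distribution.
Comparing with the known MGF formula identifies: NegBin(r=4, p=1/3), X = failures before r-th success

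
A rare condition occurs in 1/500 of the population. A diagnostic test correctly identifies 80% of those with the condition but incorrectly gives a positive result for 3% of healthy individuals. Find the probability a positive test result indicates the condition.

Let D = the rare event, + = positive/flagged.
P(D) = 1/500
P(+|D) = 80/100 = 4/5
P(+|D') = 3/100
P(+) = P(+|D)P(D) + P(+|D')P(D')
     = \frac{4}{5} × \frac{1}{500} + \frac{3}{100} × \frac{499}{500}
     = \frac{1577}{50000}
P(D|+) = P(+|D)P(D)/P(+) = \frac{80}{1577}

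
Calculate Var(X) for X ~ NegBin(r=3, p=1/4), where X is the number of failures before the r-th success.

For X ~ NegBin(r=3, p=1/4), where X is the number of failures before the r-th success:
Var(X) = 36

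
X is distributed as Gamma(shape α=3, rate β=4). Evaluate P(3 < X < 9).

P(3 < X < 9) = ∫_{3}^{9} f(x) dx
where f(x) = 32 x^{2} e^{- 4 x}
= \frac{5 \left(-137 + 17 e^{24}\right)}{e^{36}}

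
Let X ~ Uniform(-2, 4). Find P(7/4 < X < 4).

P(7/4 < X < 4) = ∫_{7/4}^{4} f(x) dx
where f(x) = \frac{1}{6}
= \frac{3}{8}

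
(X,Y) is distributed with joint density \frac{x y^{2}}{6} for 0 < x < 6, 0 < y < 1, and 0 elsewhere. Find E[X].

f_X(x) = ∫_0^1 \frac{x y^{2}}{6} dy = \frac{x}{18}
E[X] = ∫_0^6 x × (\frac{x}{18}) dx = 4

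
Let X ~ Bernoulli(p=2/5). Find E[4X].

For X ~ Bernoulli(p=2/5):
E[X] = \frac{2}{5}
E[4X] = 4 × E[X] + 0 = \frac{8}{5}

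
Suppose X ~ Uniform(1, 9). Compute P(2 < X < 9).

P(2 < X < 9) = ∫_{2}^{9} f(x) dx
where f(x) = \frac{1}{8}
= \frac{7}{8}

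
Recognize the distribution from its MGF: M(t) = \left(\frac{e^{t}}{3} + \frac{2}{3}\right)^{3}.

The MGF M(t) = \left(\frac{e^{t}}{3} + \frac{2}{3}\right)^{3} is the standard form for the Binomial distribution.
Comparing with the known MGF formula identifies: Binomial(n=3, p=1/3)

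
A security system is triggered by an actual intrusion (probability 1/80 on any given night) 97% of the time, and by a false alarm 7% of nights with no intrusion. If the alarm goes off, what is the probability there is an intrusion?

Let D = the rare event, + = positive/flagged.
P(D) = 1/80
P(+|D) = 97/100
P(+|D') = 7/100
P(+) = P(+|D)P(D) + P(+|D')P(D')
     = \frac{97}{100} × \frac{1}{80} + \frac{7}{100} × \frac{79}{80}
     = \frac{13}{160}
P(D|+) = P(+|D)P(D)/P(+) = \frac{97}{650}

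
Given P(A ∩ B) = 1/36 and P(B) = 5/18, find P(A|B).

P(A|B) = P(A ∩ B) / P(B)
= (1/36) / (5/18)
= 1/10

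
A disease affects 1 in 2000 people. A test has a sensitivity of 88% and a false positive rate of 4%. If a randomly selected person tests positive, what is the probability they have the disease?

Let D = the rare event, + = positive/flagged.
P(D) = 1/2000
P(+|D) = 88/100 = 22/25
P(+|D') = 4/100 = 1/25
P(+) = P(+|D)P(D) + P(+|D')P(D')
     = \frac{22}{25} × \frac{1}{2000} + \frac{1}{25} × \frac{1999}{2000}
     = \frac{2021}{50000}
P(D|+) = P(+|D)P(D)/P(+) = \frac{22}{2021}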